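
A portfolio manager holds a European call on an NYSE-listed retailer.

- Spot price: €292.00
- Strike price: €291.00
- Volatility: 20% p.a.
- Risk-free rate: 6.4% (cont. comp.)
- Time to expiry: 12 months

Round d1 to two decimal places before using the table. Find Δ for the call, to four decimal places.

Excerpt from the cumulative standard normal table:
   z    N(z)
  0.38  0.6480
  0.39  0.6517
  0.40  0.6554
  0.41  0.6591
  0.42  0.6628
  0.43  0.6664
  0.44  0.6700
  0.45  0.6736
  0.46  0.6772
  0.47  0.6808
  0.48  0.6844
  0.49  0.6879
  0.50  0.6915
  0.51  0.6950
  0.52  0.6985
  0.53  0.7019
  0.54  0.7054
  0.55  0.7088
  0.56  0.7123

0.6700

σ√T = 0.2 × 1.0000 = 0.2000
d₁ = [ln(292/291) + (0.064 + 0.2²/2)·1] / 0.2000 = [0.0034 + 0.0840] / 0.2000 = 0.4372 ≈ 0.44
N(d₁) = N(0.44) = 0.6700
Δ_call = N(d₁) = 0.6700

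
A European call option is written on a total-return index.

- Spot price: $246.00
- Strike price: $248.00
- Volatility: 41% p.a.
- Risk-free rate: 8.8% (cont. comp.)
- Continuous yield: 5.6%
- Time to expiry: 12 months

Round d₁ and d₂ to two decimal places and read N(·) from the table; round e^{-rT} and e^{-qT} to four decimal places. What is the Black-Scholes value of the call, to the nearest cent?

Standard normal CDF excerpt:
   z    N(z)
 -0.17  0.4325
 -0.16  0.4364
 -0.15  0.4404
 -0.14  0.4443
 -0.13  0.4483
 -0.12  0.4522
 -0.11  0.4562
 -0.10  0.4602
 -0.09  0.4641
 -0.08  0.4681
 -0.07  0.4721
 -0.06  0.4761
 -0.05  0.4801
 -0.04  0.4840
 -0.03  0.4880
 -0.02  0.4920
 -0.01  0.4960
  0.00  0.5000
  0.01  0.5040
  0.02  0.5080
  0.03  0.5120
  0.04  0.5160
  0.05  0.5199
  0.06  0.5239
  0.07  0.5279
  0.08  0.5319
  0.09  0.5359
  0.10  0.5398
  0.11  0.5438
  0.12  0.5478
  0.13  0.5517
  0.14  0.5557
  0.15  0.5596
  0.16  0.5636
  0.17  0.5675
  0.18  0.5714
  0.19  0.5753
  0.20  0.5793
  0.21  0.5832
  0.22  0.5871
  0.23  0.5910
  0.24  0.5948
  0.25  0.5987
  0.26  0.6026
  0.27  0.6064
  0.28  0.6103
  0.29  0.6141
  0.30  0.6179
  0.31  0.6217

σ√T = 0.41·√1 = 0.4100
d₁ = [ln(246/248) + (0.088 − 0.056 + ½·0.41²)·1] / (σ√T) = (-0.0081 + 0.1160) / 0.4100 = 0.2633 → 0.26
d₂ = 0.2633 − 0.4100 = -0.1467 → -0.15
e^(−qT) = e^(−0.056·1) = 0.9455;  e^(−rT) = e^(−0.088·1) = 0.9158
N(d₁) = N(0.26) = 0.6026;  N(d₂) = N(-0.15) = 0.4404
C = 246·0.9455·0.6026 − 248·0.9158·0.4404 = 140.1605 − 100.0229 = 40.1376

$40.14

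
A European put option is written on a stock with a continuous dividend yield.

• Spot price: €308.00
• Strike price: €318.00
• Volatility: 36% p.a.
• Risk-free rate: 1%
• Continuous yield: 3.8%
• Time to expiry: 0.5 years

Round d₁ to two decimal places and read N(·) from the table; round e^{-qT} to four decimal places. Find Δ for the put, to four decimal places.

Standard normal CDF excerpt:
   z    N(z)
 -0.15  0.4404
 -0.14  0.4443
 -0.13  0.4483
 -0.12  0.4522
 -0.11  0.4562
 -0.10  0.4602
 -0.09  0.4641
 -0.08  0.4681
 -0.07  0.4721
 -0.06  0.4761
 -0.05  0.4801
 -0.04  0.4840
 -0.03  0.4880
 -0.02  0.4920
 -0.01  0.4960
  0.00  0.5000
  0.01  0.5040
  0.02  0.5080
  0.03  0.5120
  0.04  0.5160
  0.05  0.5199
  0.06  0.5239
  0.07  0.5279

-0.5101

T = 0.5;  σ√T = 0.2546
d₁ = [ln(308/318) + (0.01 − 0.038 + 0.36²/2)·0.5] / 0.2546 = [-0.0320 + 0.0184] / 0.2546 = -0.0532 → -0.05
N(d₁) = N(-0.05) = 0.4801
Δ_put = e^(−qT)·(N(d₁) − 1) = 0.9812·(0.4801 − 1) = -0.5101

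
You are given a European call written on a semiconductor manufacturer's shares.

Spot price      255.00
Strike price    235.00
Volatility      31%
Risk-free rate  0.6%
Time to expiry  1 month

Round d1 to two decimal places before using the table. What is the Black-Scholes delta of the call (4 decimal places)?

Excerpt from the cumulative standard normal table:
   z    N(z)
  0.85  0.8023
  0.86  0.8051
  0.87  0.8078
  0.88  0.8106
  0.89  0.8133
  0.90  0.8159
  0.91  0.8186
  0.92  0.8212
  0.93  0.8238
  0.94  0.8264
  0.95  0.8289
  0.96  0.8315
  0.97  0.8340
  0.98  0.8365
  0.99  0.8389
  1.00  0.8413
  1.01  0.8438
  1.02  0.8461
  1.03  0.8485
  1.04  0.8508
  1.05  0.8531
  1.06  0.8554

0.8315

σ√T = 0.31 × 0.2887 = 0.0895
d₁ = [ln(255/235) + (0.006 + 0.31²/2)·0.08333] / 0.0895 = [0.0817 + 0.0045] / 0.0895 = 0.9630 ≈ 0.96
N(d₁) = N(0.96) = 0.8315
Δ_call = N(d₁) = 0.8315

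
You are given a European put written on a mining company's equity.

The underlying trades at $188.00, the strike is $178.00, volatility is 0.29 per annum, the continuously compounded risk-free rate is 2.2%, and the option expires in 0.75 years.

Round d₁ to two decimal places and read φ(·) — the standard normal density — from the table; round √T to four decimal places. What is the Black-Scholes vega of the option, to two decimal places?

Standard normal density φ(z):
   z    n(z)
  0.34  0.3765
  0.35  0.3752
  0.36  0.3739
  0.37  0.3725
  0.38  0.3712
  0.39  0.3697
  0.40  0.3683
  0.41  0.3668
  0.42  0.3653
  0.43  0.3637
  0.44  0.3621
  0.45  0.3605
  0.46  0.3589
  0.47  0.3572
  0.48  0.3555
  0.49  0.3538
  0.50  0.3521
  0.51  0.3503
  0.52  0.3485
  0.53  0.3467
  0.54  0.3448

59.72

σ√T = 0.29·√0.75 = 0.2511
d₁ = [ln(188/178) + (0.022 + 0.29²/2)·0.75] / 0.2511 = [0.0547 + 0.0480] / 0.2511 = 0.4089 ≈ 0.41
√T = √0.75 = 0.8660
φ(d₁) = φ(0.41) = 0.3668
vega = S·φ(d₁)·√T = 188·0.3668·0.8660 = 59.7180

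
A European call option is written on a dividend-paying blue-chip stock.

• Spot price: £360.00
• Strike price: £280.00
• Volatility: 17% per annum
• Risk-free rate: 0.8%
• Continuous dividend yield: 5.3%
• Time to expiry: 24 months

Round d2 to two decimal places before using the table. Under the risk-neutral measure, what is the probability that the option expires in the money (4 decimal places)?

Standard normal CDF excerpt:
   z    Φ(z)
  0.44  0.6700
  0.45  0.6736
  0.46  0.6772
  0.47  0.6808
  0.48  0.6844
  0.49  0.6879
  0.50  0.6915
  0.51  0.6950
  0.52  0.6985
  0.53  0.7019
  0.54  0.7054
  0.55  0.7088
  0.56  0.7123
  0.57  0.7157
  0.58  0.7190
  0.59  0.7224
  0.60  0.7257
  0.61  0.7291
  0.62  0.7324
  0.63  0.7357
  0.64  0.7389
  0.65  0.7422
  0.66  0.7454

0.7088

σ√T = 0.17·√2 = 0.2404
d₁ = [ln(360/280) + (0.008 − 0.053 + 0.17²/2)·2] / 0.2404 = [0.2513 − 0.0611] / 0.2404 = 0.7912 which rounds to 0.79
d₂ = d₁ − σ√T = 0.7912 − 0.2404 = 0.5508 which rounds to 0.55
Pr(exercise) under Q = N(d₂) = 0.7088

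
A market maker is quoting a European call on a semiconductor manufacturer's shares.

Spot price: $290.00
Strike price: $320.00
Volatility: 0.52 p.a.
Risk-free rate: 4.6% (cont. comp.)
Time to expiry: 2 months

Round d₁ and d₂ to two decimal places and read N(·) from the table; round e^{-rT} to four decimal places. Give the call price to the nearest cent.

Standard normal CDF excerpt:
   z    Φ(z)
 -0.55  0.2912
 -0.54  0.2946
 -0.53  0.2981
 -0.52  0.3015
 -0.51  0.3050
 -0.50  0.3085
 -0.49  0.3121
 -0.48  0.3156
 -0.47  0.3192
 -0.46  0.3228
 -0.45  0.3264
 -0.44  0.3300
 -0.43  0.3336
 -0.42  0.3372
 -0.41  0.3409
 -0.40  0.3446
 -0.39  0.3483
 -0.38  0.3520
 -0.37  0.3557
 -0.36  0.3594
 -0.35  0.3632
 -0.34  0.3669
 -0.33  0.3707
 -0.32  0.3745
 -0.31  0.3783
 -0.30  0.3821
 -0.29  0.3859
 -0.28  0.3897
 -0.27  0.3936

$13.94

T = 0.1667;  σ√T = 0.2123
ln(S/K) + (r + σ²/2)T = ln(290/320) + (0.046 + 0.52²/2)·0.1667 = -0.0984 + 0.0302 = -0.0682
d₁ = -0.0682 / 0.2123 = -0.3214 which rounds to -0.32
d₂ = d₁ − σ√T = -0.3214 − 0.2123 = -0.5337 which rounds to -0.53
exp(−rT) = exp(−0.046·0.1667) = 0.9924
N(d₁) = N(-0.32) = 0.3745;  N(d₂) = N(-0.53) = 0.2981
C = 290·0.3745 − 320·0.9924·0.2981 = 108.6050 − 94.6670 = 13.9380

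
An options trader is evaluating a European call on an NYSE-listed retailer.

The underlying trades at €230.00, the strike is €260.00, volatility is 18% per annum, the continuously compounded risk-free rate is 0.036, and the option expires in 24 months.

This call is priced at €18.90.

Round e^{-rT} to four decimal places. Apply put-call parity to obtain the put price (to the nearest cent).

e^(−rT) = e^(−0.036·2) = 0.9305
Put-call parity: C − P = S − K·e^(−rT) = 230 − 260·0.9305 = 230 − 241.9300 = -11.9300
P = C − (C − P) = 18.90 − (-11.9300) = 30.8300

€30.83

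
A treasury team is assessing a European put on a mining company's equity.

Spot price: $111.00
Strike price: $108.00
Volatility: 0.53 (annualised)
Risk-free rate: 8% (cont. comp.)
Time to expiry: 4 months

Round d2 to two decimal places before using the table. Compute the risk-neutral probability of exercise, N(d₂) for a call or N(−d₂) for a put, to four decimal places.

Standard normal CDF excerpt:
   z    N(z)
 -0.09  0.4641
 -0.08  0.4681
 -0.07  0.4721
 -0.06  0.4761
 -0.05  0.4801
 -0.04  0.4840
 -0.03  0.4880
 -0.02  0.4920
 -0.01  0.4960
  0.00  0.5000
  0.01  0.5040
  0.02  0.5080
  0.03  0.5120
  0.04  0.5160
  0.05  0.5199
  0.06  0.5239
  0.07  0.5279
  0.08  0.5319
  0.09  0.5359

σ√T = 0.53·√0.3333 = 0.3060
ln(S/K) + (r + σ²/2)T = ln(111/108) + (0.08 + 0.53²/2)·0.3333 = 0.0274 + 0.0735 = 0.1009
d₁ = 0.1009 / 0.3060 = 0.3297 ≈ 0.33
d₂ = d₁ − σ√T = 0.3297 − 0.3060 = 0.0237 ≈ 0.02
Pr(exercise) under Q = N(−d₂) = N(-0.02) = 0.4920

0.4920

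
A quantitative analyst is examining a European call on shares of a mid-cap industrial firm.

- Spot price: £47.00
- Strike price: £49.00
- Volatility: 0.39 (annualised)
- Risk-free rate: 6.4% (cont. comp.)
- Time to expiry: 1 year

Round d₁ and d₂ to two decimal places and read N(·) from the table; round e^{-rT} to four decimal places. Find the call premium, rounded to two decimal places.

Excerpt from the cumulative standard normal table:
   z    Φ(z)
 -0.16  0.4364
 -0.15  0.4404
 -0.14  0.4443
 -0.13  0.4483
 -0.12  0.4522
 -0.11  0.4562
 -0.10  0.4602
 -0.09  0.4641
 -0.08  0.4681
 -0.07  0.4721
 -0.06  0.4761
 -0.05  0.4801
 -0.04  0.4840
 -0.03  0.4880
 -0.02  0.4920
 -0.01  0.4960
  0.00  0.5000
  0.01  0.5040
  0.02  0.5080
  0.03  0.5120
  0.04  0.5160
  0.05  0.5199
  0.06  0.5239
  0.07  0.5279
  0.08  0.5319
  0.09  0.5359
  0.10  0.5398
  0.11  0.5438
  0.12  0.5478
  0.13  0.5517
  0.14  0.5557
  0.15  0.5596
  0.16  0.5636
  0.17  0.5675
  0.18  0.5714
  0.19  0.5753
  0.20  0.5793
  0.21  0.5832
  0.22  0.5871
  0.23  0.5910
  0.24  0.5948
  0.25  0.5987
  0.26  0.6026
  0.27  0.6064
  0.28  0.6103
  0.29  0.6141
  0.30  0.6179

£7.72

σ√T = 0.39·√1 = 0.3900
d₁ = [ln(47/49) + (0.064 + 0.39²/2)·1] / 0.3900 = [-0.0417 + 0.1401] / 0.3900 = 0.2522 → 0.25
d₂ = d₁ − σ√T = 0.2522 − 0.3900 = -0.1378 → -0.14
e^(−rT) = e^(−0.064·1) = 0.9380
N(d₁) = N(0.25) = 0.5987;  N(d₂) = N(-0.14) = 0.4443
C = 47·0.5987 − 49·0.9380·0.4443 = 28.1389 − 20.4209 = 7.7180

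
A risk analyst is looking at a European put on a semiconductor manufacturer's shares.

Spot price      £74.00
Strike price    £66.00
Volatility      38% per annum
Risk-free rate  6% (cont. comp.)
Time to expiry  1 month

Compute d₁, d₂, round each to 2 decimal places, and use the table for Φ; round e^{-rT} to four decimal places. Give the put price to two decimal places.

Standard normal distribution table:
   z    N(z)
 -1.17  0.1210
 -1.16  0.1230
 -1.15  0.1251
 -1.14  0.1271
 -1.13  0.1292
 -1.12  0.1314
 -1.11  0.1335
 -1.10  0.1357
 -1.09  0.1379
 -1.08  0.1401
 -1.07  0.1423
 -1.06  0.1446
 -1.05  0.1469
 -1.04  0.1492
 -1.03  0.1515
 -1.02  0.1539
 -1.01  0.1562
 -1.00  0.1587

£0.54

σ√T = 0.38·√0.08333 = 0.1097
d₁ = [ln(74/66) + (0.06 + ½·0.38²)·0.08333] / (σ√T) = (0.1144 + 0.0110) / 0.1097 = 1.1434 ≈ 1.14
d₂ = 1.1434 − 0.1097 = 1.0337 ≈ 1.03
e^(−rT) = e^(−0.06·0.08333) = 0.9950
P = 66·0.9950·N(-1.03) − 74·N(-1.14) = 66·0.9950·0.1515 − 74·0.1271 = 9.9490 − 9.4054 = 0.5436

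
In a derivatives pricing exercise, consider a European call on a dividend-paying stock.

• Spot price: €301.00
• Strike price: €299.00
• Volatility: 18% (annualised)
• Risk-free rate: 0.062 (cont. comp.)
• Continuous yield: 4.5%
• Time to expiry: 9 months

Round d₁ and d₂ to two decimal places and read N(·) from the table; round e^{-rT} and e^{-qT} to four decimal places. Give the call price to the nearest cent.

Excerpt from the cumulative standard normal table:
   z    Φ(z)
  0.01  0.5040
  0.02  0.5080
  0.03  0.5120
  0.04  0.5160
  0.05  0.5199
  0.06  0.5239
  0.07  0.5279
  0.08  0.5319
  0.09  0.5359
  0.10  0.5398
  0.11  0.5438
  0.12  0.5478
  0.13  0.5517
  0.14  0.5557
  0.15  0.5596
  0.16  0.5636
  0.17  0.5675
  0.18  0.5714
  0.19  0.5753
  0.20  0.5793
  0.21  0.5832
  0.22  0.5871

€20.19

σ√T = 0.18·√0.75 = 0.1559
d₁ = [ln(301/299) + (0.062 − 0.045 + 0.18²/2)·0.75] / 0.1559 = [0.0067 + 0.0249] / 0.1559 = 0.2025 which rounds to 0.20
d₂ = d₁ − σ√T = 0.2025 − 0.1559 = 0.0466 which rounds to 0.05
e^(−qT) = e^(−0.045·0.75) = 0.9668;  e^(−rT) = e^(−0.062·0.75) = 0.9546
C = 301·0.9668·N(0.20) − 299·0.9546·N(0.05) = 301·0.9668·0.5793 − 299·0.9546·0.5199 = 168.5802 − 148.3927 = 20.1876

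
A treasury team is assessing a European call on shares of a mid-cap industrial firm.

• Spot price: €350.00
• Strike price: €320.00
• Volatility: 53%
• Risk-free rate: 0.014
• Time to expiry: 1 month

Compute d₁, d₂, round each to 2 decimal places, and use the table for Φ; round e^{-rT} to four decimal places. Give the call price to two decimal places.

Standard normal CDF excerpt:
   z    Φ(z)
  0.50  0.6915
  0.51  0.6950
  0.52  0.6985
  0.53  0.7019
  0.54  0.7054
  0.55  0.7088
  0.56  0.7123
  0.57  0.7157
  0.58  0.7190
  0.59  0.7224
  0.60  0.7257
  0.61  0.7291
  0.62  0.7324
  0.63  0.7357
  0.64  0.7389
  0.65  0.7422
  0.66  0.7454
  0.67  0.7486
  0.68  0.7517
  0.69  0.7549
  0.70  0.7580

σ√T = 0.53 × 0.2887 = 0.1530
d₁ = [ln(350/320) + (0.014 + 0.53²/2)·0.08333] / 0.1530 = [0.0896 + 0.0129] / 0.1530 = 0.6698 ⇒ 0.67
d₂ = d₁ − σ√T = 0.6698 − 0.1530 = 0.5168 ⇒ 0.52
exp(−rT) = exp(−0.014·0.08333) = 0.9988
N(d₁) = N(0.67) = 0.7486;  N(d₂) = N(0.52) = 0.6985
C = 350·0.7486 − 320·0.9988·0.6985 = 262.0100 − 223.2518 = 38.7582

€38.76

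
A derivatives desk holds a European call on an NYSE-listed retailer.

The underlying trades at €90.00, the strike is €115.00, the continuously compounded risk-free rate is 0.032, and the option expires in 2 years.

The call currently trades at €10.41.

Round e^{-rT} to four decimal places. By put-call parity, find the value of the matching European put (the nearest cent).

€28.28

exp(−rT) = exp(−0.032·2) = 0.9380
Put-call parity: C − P = S − K·e^(−rT) = 90 − 115·0.9380 = 90 − 107.8700 = -17.8700
P = C − (C − P) = 10.41 − (-17.8700) = 28.2800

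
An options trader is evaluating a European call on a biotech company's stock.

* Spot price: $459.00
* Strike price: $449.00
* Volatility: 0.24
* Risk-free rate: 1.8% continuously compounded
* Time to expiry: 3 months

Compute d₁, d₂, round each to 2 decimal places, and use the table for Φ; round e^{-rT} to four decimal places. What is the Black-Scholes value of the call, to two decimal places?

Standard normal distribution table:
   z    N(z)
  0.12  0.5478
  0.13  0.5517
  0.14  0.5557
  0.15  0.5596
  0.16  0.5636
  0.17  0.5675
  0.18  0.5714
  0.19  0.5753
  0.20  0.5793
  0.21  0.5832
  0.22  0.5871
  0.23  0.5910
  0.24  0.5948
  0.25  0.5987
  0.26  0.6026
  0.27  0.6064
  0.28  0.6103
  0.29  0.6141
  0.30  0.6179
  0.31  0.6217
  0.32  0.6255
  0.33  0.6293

σ√T = 0.24 × 0.5000 = 0.1200
d₁ = [ln(459/449) + (0.018 + ½·0.24²)·0.25] / (σ√T) = (0.0220 + 0.0117) / 0.1200 = 0.2811 which rounds to 0.28
d₂ = 0.2811 − 0.1200 = 0.1611 which rounds to 0.16
e^(−rT) = e^(−0.018·0.25) = 0.9955
N(d₁) = N(0.28) = 0.6103;  N(d₂) = N(0.16) = 0.5636
C = 459·0.6103 − 449·0.9955·0.5636 = 280.1277 − 251.9176 = 28.2101

$28.21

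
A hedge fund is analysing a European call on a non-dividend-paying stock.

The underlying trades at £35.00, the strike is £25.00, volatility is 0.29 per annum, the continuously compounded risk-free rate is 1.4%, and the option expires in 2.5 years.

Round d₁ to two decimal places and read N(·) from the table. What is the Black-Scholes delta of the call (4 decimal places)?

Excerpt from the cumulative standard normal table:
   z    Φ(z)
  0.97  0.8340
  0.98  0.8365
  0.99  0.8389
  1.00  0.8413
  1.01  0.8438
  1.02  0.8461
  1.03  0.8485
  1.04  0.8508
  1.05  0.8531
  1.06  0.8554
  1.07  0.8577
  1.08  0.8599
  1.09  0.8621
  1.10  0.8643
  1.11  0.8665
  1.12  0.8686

T = 2.5;  σ√T = 0.4585
ln(S/K) + (r + σ²/2)T = ln(35/25) + (0.014 + 0.29²/2)·2.5 = 0.3365 + 0.1401 = 0.4766
d₁ = 0.4766 / 0.4585 = 1.0394 ≈ 1.04
N(d₁) = N(1.04) = 0.8508
Δ_call = N(d₁) = 0.8508

0.8508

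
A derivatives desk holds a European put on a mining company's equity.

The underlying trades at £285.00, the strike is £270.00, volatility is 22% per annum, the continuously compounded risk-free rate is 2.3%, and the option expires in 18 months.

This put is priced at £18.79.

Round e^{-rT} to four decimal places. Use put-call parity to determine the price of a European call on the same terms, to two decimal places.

£42.94

e^(−rT) = e^(−0.023·1.5) = 0.9661
Put-call parity: C − P = S − K·e^(−rT) = 285 − 270·0.9661 = 285 − 260.8470 = 24.1530
C = P + (C − P) = 18.79 + (24.1530) = 42.9430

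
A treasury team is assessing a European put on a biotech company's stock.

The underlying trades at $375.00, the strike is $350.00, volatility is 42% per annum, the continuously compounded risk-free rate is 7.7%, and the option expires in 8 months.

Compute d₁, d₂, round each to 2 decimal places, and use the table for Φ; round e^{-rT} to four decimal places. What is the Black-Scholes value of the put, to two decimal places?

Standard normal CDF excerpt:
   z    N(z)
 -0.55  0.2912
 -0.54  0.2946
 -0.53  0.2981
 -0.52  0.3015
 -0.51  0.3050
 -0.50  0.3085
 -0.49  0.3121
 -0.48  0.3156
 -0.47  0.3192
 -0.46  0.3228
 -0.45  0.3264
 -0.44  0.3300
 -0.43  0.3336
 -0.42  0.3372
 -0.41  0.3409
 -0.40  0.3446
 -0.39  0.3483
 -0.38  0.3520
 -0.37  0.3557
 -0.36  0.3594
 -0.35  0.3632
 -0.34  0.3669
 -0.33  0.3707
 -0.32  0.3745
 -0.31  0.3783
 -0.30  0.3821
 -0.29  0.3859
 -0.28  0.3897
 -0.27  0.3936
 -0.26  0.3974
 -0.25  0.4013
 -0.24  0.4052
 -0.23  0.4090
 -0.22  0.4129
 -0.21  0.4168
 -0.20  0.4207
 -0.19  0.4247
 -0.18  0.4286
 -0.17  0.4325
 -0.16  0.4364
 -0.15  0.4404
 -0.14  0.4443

$29.45

σ√T = 0.42·√0.6667 = 0.3429
d₁ = [ln(375/350) + (0.077 + ½·0.42²)·0.6667] / (σ√T) = (0.0690 + 0.1101) / 0.3429 = 0.5223 ≈ 0.52
d₂ = 0.5223 − 0.3429 = 0.1794 ≈ 0.18
exp(−rT) = exp(−0.077·0.6667) = 0.9500
N(−d₂) = N(-0.18) = 0.4286;  N(−d₁) = N(-0.52) = 0.3015
P = 350·0.9500·0.4286 − 375·0.3015 = 142.5095 − 113.0625 = 29.4470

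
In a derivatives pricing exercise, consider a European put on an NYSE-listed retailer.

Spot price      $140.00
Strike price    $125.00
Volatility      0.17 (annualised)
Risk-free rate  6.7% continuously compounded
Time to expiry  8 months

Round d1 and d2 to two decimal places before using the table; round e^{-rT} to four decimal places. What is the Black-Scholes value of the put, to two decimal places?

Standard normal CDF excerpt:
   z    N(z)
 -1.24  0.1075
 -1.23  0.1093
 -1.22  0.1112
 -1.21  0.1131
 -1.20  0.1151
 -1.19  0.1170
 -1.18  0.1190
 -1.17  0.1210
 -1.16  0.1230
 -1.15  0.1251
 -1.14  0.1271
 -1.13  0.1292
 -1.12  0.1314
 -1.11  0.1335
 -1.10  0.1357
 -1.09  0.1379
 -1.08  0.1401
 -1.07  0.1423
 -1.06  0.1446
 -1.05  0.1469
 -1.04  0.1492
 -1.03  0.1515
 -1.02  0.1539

σ√T = 0.17·√0.6667 = 0.1388
d₁ = [ln(140/125) + (0.067 + 0.17²/2)·0.6667] / 0.1388 = [0.1133 + 0.0543] / 0.1388 = 1.2077 which rounds to 1.21
d₂ = d₁ − σ√T = 1.2077 − 0.1388 = 1.0689 which rounds to 1.07
e^(−rT) = e^(−0.067·0.6667) = 0.9563
N(−d₂) = N(-1.07) = 0.1423;  N(−d₁) = N(-1.21) = 0.1131
P = 125·0.9563·0.1423 − 140·0.1131 = 17.0102 − 15.8340 = 1.1762

$1.18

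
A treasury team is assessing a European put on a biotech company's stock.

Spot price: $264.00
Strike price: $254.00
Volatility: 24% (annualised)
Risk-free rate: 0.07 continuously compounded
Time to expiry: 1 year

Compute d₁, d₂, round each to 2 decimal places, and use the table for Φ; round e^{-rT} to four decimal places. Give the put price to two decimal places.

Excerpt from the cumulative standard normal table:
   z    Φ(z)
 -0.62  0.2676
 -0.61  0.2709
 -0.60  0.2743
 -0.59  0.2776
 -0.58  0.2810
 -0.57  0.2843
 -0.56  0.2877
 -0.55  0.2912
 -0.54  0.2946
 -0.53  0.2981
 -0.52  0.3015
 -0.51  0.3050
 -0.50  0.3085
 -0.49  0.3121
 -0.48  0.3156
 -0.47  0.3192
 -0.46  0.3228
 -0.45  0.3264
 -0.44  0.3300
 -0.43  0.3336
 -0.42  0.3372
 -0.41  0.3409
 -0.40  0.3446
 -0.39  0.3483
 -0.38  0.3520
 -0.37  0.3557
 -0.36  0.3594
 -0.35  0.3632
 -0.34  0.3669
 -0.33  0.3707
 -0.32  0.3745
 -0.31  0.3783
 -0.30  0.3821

T = 1;  σ√T = 0.2400
ln(S/K) + (r + σ²/2)T = ln(264/254) + (0.07 + 0.24²/2)·1 = 0.0386 + 0.0988 = 0.1374
d₁ = 0.1374 / 0.2400 = 0.5726 → 0.57
d₂ = d₁ − σ√T = 0.5726 − 0.2400 = 0.3326 → 0.33
exp(−rT) = exp(−0.07·1) = 0.9324
P = 254·0.9324·N(-0.33) − 264·N(-0.57) = 254·0.9324·0.3707 − 264·0.2843 = 87.7927 − 75.0552 = 12.7375

$12.74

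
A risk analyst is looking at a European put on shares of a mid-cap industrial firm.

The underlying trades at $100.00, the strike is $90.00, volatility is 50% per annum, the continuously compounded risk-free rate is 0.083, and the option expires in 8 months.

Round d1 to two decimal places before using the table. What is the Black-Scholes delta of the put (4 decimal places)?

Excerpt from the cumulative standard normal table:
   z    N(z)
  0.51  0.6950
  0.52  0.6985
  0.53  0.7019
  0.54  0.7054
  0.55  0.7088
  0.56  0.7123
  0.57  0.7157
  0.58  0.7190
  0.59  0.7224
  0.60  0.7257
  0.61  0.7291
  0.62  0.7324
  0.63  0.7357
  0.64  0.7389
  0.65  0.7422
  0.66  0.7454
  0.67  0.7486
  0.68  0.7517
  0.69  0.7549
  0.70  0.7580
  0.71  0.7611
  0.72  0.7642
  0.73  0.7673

σ√T = 0.5 × 0.8165 = 0.4082
d₁ = [ln(100/90) + (0.083 + ½·0.5²)·0.6667] / (σ√T) = (0.1054 + 0.1387) / 0.4082 = 0.5977 → 0.60
N(d₁) = N(0.60) = 0.7257
Δ_put = N(d₁) − 1 = 0.7257 − 1 = -0.2743

-0.2743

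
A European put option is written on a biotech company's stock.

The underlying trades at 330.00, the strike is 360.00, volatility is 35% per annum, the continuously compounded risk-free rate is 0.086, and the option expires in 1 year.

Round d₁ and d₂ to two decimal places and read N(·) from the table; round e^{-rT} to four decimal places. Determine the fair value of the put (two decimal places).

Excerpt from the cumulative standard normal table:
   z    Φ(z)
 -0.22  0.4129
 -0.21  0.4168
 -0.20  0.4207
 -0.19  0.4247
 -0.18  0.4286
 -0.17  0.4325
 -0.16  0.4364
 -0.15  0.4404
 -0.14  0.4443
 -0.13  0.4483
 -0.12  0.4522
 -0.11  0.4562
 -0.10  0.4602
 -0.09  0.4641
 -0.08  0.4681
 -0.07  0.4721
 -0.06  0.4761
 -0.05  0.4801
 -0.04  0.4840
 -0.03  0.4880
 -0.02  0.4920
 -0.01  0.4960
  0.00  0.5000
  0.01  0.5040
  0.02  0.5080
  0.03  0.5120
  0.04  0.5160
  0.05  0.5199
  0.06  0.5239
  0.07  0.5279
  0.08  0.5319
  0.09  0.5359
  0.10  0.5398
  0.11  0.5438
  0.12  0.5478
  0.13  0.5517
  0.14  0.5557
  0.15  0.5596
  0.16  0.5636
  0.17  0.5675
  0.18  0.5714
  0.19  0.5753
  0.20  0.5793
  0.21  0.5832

46.03

T = 1;  σ√T = 0.3500
d₁ = [ln(330/360) + (0.086 + 0.35²/2)·1] / 0.3500 = [-0.0870 + 0.1472] / 0.3500 = 0.1721 → 0.17
d₂ = d₁ − σ√T = 0.1721 − 0.3500 = -0.1779 → -0.18
exp(−rT) = exp(−0.086·1) = 0.9176
N(−d₂) = N(0.18) = 0.5714;  N(−d₁) = N(-0.17) = 0.4325
P = 360·0.9176·0.5714 − 330·0.4325 = 188.7540 − 142.7250 = 46.0290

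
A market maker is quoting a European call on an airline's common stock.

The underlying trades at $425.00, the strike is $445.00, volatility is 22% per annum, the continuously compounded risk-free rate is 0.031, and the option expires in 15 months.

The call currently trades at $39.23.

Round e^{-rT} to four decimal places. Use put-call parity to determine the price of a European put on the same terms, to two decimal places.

$42.32

e^(−rT) = e^(−0.031·1.25) = 0.9620
Put-call parity: C − P = S − K·e^(−rT) = 425 − 445·0.9620 = 425 − 428.0900 = -3.0900
P = C − (C − P) = 39.23 − (-3.0900) = 42.3200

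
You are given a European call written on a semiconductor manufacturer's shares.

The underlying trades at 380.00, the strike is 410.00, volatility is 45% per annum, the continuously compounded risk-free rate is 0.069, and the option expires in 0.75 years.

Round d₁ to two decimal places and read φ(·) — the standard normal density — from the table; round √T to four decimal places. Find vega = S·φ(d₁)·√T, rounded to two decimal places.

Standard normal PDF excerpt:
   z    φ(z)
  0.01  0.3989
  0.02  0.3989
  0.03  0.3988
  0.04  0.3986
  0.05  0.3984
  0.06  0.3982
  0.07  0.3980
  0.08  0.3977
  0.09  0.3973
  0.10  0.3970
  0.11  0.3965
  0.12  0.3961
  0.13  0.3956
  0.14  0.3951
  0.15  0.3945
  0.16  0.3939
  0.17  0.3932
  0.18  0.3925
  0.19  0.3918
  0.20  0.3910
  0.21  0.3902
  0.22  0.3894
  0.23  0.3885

σ√T = 0.45 × 0.8660 = 0.3897
d₁ = [ln(380/410) + (0.069 + 0.45²/2)·0.75] / 0.3897 = [-0.0760 + 0.1277] / 0.3897 = 0.1327 which rounds to 0.13
√T = √0.75 = 0.8660
φ(d₁) = φ(0.13) = 0.3956
vega = S·φ(d₁)·√T = 380·0.3956·0.8660 = 130.1840

130.18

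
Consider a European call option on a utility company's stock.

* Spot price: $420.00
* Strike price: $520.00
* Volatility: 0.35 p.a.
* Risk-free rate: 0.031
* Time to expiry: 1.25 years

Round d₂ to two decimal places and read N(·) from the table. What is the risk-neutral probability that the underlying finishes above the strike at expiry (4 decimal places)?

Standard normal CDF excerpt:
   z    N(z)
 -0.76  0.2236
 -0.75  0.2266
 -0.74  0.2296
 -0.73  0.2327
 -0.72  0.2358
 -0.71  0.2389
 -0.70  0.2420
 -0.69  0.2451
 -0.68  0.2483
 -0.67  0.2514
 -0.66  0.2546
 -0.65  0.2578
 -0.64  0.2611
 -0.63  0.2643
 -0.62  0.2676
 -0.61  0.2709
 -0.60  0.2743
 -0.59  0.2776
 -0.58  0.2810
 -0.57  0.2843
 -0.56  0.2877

σ√T = 0.35·√1.25 = 0.3913
d₁ = [ln(420/520) + (0.031 + ½·0.35²)·1.25] / (σ√T) = (-0.2136 + 0.1153) / 0.3913 = -0.2511 ≈ -0.25
d₂ = -0.2511 − 0.3913 = -0.6424 ≈ -0.64
Risk-neutral Pr[S_T > K] = N(d₂) = N(-0.64) = 0.2611

0.2611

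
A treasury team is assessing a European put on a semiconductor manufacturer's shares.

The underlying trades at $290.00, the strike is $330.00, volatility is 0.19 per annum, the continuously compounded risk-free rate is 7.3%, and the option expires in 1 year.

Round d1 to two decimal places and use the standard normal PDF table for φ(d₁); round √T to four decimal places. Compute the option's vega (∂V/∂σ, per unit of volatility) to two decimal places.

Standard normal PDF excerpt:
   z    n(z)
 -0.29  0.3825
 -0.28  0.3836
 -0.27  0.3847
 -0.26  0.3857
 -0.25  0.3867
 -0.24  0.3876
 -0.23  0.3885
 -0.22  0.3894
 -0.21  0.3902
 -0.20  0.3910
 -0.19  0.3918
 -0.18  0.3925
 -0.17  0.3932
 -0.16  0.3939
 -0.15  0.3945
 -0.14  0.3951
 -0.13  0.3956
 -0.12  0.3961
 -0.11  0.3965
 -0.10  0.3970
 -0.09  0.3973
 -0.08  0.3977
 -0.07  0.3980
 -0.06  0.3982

113.39

σ√T = 0.19·√1 = 0.1900
d₁ = [ln(290/330) + (0.073 + ½·0.19²)·1] / (σ√T) = (-0.1292 + 0.0910) / 0.1900 = -0.2009 which rounds to -0.20
√T = √1 = 1.0000
φ(d₁) = φ(-0.20) = 0.3910
vega = S·φ(d₁)·√T = 290·0.3910·1.0000 = 113.3900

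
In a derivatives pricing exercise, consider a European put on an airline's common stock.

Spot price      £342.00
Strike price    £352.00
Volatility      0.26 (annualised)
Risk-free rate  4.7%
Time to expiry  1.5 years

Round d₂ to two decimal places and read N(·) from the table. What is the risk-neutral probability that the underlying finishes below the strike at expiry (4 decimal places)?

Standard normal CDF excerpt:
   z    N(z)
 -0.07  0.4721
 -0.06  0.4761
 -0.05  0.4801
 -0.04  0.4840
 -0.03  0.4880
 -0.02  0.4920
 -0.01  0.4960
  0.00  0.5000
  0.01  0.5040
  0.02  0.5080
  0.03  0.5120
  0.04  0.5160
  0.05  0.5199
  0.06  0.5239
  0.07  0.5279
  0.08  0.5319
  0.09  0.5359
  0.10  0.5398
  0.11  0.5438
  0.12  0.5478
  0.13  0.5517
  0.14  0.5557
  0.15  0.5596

0.5120

σ√T = 0.26·√1.5 = 0.3184
d₁ = [ln(342/352) + (0.047 + ½·0.26²)·1.5] / (σ√T) = (-0.0288 + 0.1212) / 0.3184 = 0.2901 which rounds to 0.29
d₂ = 0.2901 − 0.3184 = -0.0283 which rounds to -0.03
Pr(exercise) under Q = N(−d₂) = N(0.03) = 0.5120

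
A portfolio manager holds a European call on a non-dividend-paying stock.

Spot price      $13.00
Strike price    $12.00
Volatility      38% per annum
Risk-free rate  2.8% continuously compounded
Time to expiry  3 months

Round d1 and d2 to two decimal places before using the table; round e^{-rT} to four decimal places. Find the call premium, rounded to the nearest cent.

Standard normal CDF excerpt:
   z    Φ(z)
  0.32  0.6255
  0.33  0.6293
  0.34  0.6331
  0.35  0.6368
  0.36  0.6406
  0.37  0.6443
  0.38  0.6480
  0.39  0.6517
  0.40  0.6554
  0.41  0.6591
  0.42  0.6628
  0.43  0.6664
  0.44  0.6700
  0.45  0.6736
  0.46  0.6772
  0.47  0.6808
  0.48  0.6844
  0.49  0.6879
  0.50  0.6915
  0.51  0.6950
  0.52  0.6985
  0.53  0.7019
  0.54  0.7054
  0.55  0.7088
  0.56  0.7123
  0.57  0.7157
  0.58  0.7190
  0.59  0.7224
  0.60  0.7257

σ√T = 0.38·√0.25 = 0.1900
d₁ = [ln(13/12) + (0.028 + ½·0.38²)·0.25] / (σ√T) = (0.0800 + 0.0250) / 0.1900 = 0.5531 which rounds to 0.55
d₂ = 0.5531 − 0.1900 = 0.3631 which rounds to 0.36
exp(−rT) = exp(−0.028·0.25) = 0.9930
N(d₁) = N(0.55) = 0.7088;  N(d₂) = N(0.36) = 0.6406
C = 13·0.7088 − 12·0.9930·0.6406 = 9.2144 − 7.6334 = 1.5810

$1.58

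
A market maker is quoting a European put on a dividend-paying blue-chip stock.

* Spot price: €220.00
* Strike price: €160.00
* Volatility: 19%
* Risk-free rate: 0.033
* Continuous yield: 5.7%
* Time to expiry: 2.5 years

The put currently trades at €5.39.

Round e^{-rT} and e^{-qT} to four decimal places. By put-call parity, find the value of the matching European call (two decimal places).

exp(−qT) = exp(−0.057·2.5) = 0.8672;  exp(−rT) = exp(−0.033·2.5) = 0.9208
Put-call parity: C − P = S·e^(−qT) − K·e^(−rT) = 220·0.8672 − 160·0.9208 = 190.7840 − 147.3280 = 43.4560
C = P + (C − P) = 5.39 + (43.4560) = 48.8460

€48.85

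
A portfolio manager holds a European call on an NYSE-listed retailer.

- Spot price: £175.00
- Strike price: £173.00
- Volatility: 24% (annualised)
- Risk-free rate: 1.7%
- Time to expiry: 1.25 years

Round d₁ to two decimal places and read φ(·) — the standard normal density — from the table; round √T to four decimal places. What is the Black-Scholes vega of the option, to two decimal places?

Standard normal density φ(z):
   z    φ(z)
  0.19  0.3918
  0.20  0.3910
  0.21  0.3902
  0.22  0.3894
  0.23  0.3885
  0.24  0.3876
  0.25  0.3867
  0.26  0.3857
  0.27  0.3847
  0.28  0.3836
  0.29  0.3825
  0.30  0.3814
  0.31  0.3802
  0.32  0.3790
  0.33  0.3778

75.46

σ√T = 0.24·√1.25 = 0.2683
ln(S/K) + (r + σ²/2)T = ln(175/173) + (0.017 + 0.24²/2)·1.25 = 0.0115 + 0.0573 = 0.0687
d₁ = 0.0687 / 0.2683 = 0.2562 ≈ 0.26
√T = √1.25 = 1.1180
φ(d₁) = φ(0.26) = 0.3857
vega = S·φ(d₁)·√T = 175·0.3857·1.1180 = 75.4622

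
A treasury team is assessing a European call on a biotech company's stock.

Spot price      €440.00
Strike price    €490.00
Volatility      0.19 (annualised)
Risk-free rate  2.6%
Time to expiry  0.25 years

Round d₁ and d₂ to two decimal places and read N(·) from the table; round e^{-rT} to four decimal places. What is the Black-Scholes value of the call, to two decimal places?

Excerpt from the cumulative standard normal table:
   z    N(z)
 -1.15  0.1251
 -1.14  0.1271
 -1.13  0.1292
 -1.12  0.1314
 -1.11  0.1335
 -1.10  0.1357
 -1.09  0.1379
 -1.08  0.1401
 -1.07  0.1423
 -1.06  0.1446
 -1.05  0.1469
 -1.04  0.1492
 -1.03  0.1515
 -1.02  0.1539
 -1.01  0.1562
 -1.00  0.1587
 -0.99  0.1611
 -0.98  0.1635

€2.73

σ√T = 0.19 × 0.5000 = 0.0950
d₁ = [ln(440/490) + (0.026 + ½·0.19²)·0.25] / (σ√T) = (-0.1076 + 0.0110) / 0.0950 = -1.0170 → -1.02
d₂ = -1.0170 − 0.0950 = -1.1120 → -1.11
exp(−rT) = exp(−0.026·0.25) = 0.9935
N(d₁) = N(-1.02) = 0.1539;  N(d₂) = N(-1.11) = 0.1335
C = 440·0.1539 − 490·0.9935·0.1335 = 67.7160 − 64.9898 = 2.7262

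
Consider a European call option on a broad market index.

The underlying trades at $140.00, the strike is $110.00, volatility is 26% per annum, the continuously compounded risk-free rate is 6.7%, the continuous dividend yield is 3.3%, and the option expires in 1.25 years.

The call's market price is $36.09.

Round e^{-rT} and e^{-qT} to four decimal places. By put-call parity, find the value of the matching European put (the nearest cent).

$2.91

e^(−qT) = e^(−0.033·1.25) = 0.9596;  e^(−rT) = e^(−0.067·1.25) = 0.9197
Put-call parity: C − P = S·e^(−qT) − K·e^(−rT) = 140·0.9596 − 110·0.9197 = 134.3440 − 101.1670 = 33.1770
P = C − (C − P) = 36.09 − (33.1770) = 2.9130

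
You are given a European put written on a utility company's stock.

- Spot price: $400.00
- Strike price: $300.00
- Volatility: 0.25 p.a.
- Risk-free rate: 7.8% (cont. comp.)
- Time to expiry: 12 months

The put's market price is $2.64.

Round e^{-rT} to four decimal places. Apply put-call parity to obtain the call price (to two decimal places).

$125.14

exp(−rT) = exp(−0.078·1) = 0.9250
Put-call parity: C − P = S − K·e^(−rT) = 400 − 300·0.9250 = 400 − 277.5000 = 122.5000
C = P + (C − P) = 2.64 + (122.5000) = 125.1400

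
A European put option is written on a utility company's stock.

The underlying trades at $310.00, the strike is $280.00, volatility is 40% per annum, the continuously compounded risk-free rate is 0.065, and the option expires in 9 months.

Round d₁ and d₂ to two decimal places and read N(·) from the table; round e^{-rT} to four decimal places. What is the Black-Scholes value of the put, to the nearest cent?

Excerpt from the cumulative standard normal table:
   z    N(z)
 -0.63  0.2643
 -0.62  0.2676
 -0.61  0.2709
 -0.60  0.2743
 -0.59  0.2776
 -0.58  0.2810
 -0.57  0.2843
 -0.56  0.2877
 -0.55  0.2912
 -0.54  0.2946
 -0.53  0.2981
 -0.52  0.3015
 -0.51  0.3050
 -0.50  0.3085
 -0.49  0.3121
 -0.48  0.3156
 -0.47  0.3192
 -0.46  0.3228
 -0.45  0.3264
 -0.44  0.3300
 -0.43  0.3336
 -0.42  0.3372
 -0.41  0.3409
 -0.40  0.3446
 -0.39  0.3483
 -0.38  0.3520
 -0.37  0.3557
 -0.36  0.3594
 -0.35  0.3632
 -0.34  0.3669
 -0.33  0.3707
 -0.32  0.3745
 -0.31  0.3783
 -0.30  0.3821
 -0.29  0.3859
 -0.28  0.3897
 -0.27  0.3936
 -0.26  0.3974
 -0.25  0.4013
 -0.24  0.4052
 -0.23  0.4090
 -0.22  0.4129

σ√T = 0.4·√0.75 = 0.3464
d₁ = [ln(310/280) + (0.065 + 0.4²/2)·0.75] / 0.3464 = [0.1018 + 0.1088] / 0.3464 = 0.6078 ≈ 0.61
d₂ = d₁ − σ√T = 0.6078 − 0.3464 = 0.2613 ≈ 0.26
e^(−rT) = e^(−0.065·0.75) = 0.9524
N(−d₂) = N(-0.26) = 0.3974;  N(−d₁) = N(-0.61) = 0.2709
P = 280·0.9524·0.3974 − 310·0.2709 = 105.9755 − 83.9790 = 21.9965

$22.00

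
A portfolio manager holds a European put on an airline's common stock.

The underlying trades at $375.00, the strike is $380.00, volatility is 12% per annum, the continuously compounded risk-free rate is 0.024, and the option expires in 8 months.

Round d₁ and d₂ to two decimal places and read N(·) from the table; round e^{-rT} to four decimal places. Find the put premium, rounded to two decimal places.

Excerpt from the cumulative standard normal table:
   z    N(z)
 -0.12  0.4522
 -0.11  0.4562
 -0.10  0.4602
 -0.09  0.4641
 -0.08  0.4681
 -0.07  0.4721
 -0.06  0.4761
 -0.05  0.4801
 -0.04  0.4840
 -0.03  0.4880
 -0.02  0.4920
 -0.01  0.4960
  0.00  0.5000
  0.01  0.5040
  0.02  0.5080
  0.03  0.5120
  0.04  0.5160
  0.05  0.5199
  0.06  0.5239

σ√T = 0.12 × 0.8165 = 0.0980
ln(S/K) + (r + σ²/2)T = ln(375/380) + (0.024 + 0.12²/2)·0.6667 = -0.0132 + 0.0208 = 0.0076
d₁ = 0.0076 / 0.0980 = 0.0771 → 0.08
d₂ = d₁ − σ√T = 0.0771 − 0.0980 = -0.0209 → -0.02
exp(−rT) = exp(−0.024·0.6667) = 0.9841
P = 380·0.9841·N(0.02) − 375·N(-0.08) = 380·0.9841·0.5080 − 375·0.4681 = 189.9707 − 175.5375 = 14.4332

$14.43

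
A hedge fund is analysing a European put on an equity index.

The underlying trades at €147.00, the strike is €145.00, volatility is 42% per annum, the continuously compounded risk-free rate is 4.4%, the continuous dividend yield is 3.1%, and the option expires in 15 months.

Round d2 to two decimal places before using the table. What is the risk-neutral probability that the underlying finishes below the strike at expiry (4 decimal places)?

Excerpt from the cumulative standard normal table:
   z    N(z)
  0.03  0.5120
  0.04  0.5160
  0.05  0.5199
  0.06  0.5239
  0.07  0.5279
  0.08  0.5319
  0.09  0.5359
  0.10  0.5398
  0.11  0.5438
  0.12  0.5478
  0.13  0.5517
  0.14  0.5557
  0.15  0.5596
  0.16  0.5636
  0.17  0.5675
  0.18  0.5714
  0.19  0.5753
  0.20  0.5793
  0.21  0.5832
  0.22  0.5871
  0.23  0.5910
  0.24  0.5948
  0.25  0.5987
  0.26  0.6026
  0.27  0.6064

0.5675

T = 1.25;  σ√T = 0.4696
ln(S/K) + (r − q + σ²/2)T = ln(147/145) + (0.044 − 0.031 + 0.42²/2)·1.25 = 0.0137 + 0.1265 = 0.1402
d₁ = 0.1402 / 0.4696 = 0.2986 ≈ 0.30
d₂ = d₁ − σ√T = 0.2986 − 0.4696 = -0.1710 ≈ -0.17
Risk-neutral Pr[S_T < K] = N(−d₂) = N(0.17) = 0.5675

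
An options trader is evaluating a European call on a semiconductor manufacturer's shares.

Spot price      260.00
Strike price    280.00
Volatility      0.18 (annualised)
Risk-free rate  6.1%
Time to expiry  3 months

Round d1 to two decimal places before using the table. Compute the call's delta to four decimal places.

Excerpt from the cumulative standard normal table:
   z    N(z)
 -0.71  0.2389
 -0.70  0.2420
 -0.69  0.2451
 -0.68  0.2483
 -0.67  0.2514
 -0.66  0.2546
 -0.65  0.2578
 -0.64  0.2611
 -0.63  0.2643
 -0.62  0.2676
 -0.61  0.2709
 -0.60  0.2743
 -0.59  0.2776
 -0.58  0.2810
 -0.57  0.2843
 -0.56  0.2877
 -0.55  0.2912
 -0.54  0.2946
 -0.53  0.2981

T = 0.25;  σ√T = 0.0900
d₁ = [ln(260/280) + (0.061 + 0.18²/2)·0.25] / 0.0900 = [-0.0741 + 0.0193] / 0.0900 = -0.6090 which rounds to -0.61
N(d₁) = N(-0.61) = 0.2709
Δ_call = N(d₁) = 0.2709

0.2709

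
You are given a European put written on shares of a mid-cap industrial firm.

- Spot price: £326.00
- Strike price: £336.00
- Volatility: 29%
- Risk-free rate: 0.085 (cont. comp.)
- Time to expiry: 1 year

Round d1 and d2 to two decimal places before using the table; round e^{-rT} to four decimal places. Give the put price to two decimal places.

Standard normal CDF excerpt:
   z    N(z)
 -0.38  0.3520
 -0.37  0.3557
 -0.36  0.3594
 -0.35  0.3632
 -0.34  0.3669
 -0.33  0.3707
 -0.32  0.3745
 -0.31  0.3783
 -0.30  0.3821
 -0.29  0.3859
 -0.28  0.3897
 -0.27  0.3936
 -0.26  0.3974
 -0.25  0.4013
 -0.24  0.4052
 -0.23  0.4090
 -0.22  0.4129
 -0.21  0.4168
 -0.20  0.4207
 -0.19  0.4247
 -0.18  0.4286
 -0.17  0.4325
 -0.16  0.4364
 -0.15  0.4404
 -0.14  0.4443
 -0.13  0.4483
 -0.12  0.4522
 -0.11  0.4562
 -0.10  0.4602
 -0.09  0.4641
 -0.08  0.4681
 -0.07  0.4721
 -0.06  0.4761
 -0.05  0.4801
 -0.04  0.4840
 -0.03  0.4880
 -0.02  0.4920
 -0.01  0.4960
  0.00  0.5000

£28.52

σ√T = 0.29·√1 = 0.2900
ln(S/K) + (r + σ²/2)T = ln(326/336) + (0.085 + 0.29²/2)·1 = -0.0302 + 0.1270 = 0.0968
d₁ = 0.0968 / 0.2900 = 0.3339 which rounds to 0.33
d₂ = d₁ − σ√T = 0.3339 − 0.2900 = 0.0439 which rounds to 0.04
e^(−rT) = e^(−0.085·1) = 0.9185
N(−d₂) = N(-0.04) = 0.4840;  N(−d₁) = N(-0.33) = 0.3707
P = 336·0.9185·0.4840 − 326·0.3707 = 149.3701 − 120.8482 = 28.5219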